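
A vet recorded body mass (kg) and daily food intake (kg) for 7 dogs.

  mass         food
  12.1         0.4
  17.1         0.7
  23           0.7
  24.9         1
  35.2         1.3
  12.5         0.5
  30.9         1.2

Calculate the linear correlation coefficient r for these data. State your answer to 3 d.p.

0.972

n = 7, Σx = 155.7, Σy = 5.8, Σx² = 3937.93, Σy² = 5.52, Σxy = 146.9
nΣxy − ΣxΣy = 1028.3 − 903.06 = 125.24
nΣx² − (Σx)² = 27565.51 − 24242.49 = 3323.02; nΣy² − (Σy)² = 38.64 − 33.64 = 5
r = 125.24 / √(3323.02 × 5) = 125.24 / 128.8996 ≈ 0.972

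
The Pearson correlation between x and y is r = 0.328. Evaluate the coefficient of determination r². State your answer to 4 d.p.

0.1076

r² = (0.328)² = 0.1076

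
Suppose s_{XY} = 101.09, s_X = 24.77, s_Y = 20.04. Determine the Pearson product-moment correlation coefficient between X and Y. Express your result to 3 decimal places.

0.204

r = Cov(X,Y) / (s_X · s_Y) = 101.09 / (24.77 × 20.04)
  = 101.09 / 496.3908 ≈ 0.204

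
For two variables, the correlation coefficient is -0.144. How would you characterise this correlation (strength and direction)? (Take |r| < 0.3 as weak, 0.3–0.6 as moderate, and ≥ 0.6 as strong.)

weak negative

r = -0.144 < 0 so the relationship is negative.
|r| = 0.144, which falls in the weak range.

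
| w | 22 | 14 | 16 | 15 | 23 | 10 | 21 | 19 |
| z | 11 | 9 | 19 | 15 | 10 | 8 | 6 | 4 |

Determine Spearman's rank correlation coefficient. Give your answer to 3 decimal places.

Rank w: 7, 2, 4, 3, 8, 1, 6, 5
Rank z: 6, 4, 8, 7, 5, 3, 2, 1
d = rank(w) − rank(z): 1, -2, -4, -4, 3, -2, 4, 4; Σd² = 82
ρ = 1 − 6Σd² / [n(n²−1)] = 1 − 6×82 / (8×63) = 1 − 492/504 ≈ 0.024

0.024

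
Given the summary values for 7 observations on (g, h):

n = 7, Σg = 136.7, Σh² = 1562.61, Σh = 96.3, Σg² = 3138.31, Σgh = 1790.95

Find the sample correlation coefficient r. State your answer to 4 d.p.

-0.2685

r = (nΣgh − ΣgΣh) / √[(nΣg² − (Σg)²)(nΣh² − (Σh)²)]
Numerator: 7×1790.95 − 136.7×96.3 = -627.56
Denominator: √[(21968.17 − 18686.89)(10938.27 − 9273.69)] = √[3281.28 × 1664.58] = 2337.0822
r = -627.56 / 2337.0822 ≈ -0.2685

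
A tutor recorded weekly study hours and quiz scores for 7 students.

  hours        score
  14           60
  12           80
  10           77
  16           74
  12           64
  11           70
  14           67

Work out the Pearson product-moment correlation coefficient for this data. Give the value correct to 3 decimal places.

n = 7, Σx = 89, Σy = 492, Σx² = 1157, Σy² = 34890, Σxy = 6230
nΣxy − ΣxΣy = 43610 − 43788 = -178
nΣx² − (Σx)² = 8099 − 7921 = 178; nΣy² − (Σy)² = 244230 − 242064 = 2166
r = -178 / √(178 × 2166) = -178 / 620.9251 ≈ -0.287

-0.287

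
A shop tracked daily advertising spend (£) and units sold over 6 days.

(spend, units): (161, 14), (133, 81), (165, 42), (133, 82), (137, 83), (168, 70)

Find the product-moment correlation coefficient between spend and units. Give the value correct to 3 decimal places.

n = 6, Σx = 897, Σy = 372, Σx² = 135517, Σy² = 27034, Σxy = 53994
nΣxy − ΣxΣy = 323964 − 333684 = -9720
nΣx² − (Σx)² = 813102 − 804609 = 8493; nΣy² − (Σy)² = 162204 − 138384 = 23820
r = -9720 / √(8493 × 23820) = -9720 / 14223.3351 ≈ -0.683

-0.683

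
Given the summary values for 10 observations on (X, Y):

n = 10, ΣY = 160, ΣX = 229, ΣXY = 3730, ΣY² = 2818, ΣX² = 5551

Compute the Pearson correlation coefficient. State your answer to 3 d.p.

r = (nΣXY − ΣXΣY) / √[(nΣX² − (ΣX)²)(nΣY² − (ΣY)²)]
Numerator: 10×3730 − 229×160 = 660
Denominator: √[(55510 − 52441)(28180 − 25600)] = √[3069 × 2580] = 2813.8977
r = 660 / 2813.8977 ≈ 0.235

0.235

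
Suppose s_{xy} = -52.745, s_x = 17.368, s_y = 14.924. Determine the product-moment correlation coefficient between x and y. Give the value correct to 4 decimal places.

r = Cov(x,y) / (s_x · s_y) = -52.745 / (17.368 × 14.924)
  = -52.745 / 259.2000 ≈ -0.2035

-0.2035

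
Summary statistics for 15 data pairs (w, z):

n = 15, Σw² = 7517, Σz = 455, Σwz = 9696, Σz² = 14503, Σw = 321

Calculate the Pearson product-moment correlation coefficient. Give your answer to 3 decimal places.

-0.061

r = (nΣwz − ΣwΣz) / √[(nΣw² − (Σw)²)(nΣz² − (Σz)²)]
Numerator: 15×9696 − 321×455 = -615
Denominator: √[(112755 − 103041)(217545 − 207025)] = √[9714 × 10520] = 10108.9703
r = -615 / 10108.9703 ≈ -0.061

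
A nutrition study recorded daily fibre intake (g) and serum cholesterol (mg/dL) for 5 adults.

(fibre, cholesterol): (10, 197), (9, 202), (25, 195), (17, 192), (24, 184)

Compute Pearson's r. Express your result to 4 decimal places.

-0.7329

n = 5, Σx = 85, Σy = 970, Σx² = 1671, Σy² = 188358, Σxy = 16343
nΣxy − ΣxΣy = 81715 − 82450 = -735
nΣx² − (Σx)² = 8355 − 7225 = 1130; nΣy² − (Σy)² = 941790 − 940900 = 890
r = -735 / √(1130 × 890) = -735 / 1002.8460 ≈ -0.7329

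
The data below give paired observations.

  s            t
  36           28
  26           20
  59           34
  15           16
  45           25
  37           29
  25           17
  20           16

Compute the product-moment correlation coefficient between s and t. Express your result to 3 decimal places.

0.919

n = 8, Σs = 263, Σt = 185, Σs² = 10097, Σt² = 4607, Σst = 6717
nΣst − ΣsΣt = 53736 − 48655 = 5081
nΣs² − (Σs)² = 80776 − 69169 = 11607; nΣt² − (Σt)² = 36856 − 34225 = 2631
r = 5081 / √(11607 × 2631) = 5081 / 5526.1213 ≈ 0.919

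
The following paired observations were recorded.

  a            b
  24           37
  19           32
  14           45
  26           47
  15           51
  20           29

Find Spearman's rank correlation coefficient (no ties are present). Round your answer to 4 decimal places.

Rank a: 5, 3, 1, 6, 2, 4
Rank b: 3, 2, 4, 5, 6, 1
d = rank(a) − rank(b): 2, 1, -3, 1, -4, 3; Σd² = 40
ρ = 1 − 6Σd² / [n(n²−1)] = 1 − 6×40 / (6×35) = 1 − 240/210 ≈ -0.1429

-0.1429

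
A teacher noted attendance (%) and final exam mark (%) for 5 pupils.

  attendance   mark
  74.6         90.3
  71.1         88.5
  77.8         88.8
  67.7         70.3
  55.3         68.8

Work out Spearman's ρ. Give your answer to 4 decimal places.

0.9000

Rank attendance: 4, 3, 5, 2, 1
Rank mark: 5, 3, 4, 2, 1
d = rank(attendance) − rank(mark): -1, 0, 1, 0, 0; Σd² = 2
ρ = 1 − 6Σd² / [n(n²−1)] = 1 − 6×2 / (5×24) = 1 − 12/120 ≈ 0.9000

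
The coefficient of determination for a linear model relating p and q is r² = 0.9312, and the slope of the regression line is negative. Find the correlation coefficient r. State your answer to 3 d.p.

-0.965

|r| = √0.9312 = 0.965
The association is negative, so r = −0.965.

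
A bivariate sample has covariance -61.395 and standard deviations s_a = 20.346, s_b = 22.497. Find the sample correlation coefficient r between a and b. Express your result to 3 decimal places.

-0.134

r = Cov(a,b) / (s_a · s_b) = -61.395 / (20.346 × 22.497)
  = -61.395 / 457.7240 ≈ -0.134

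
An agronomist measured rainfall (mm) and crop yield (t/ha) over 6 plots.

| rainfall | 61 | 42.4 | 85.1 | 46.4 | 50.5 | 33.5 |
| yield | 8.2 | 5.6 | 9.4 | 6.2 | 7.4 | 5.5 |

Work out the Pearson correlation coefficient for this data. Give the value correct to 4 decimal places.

n = 6, Σx = 318.9, Σy = 42.3, Σx² = 18586.23, Σy² = 310.41, Σxy = 2383.21
nΣxy − ΣxΣy = 14299.26 − 13489.47 = 809.79
nΣx² − (Σx)² = 111517.38 − 101697.21 = 9820.17; nΣy² − (Σy)² = 1862.46 − 1789.29 = 73.17
r = 809.79 / √(9820.17 × 73.17) = 809.79 / 847.6685 ≈ 0.9553

0.9553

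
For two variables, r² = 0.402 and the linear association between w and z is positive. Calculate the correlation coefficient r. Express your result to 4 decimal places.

0.6340

|r| = √0.402 = 0.6340
The association is positive, so r = 0.6340.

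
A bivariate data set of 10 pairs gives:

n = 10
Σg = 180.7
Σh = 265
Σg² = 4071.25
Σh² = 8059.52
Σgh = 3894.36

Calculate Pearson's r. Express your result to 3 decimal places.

r = (nΣgh − ΣgΣh) / √[(nΣg² − (Σg)²)(nΣh² − (Σh)²)]
Numerator: 10×3894.36 − 180.7×265 = -8941.9
Denominator: √[(40712.5 − 32652.49)(80595.2 − 70225)] = √[8060.01 × 10370.2] = 9142.4240
r = -8941.9 / 9142.4240 ≈ -0.978

-0.978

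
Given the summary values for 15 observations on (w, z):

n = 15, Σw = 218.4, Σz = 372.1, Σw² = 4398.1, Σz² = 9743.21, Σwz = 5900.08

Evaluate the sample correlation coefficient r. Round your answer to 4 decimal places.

0.6103

r = (nΣwz − ΣwΣz) / √[(nΣw² − (Σw)²)(nΣz² − (Σz)²)]
Numerator: 15×5900.08 − 218.4×372.1 = 7234.56
Denominator: √[(65971.5 − 47698.56)(146148.15 − 138458.41)] = √[18272.94 × 7689.74] = 11853.8668
r = 7234.56 / 11853.8668 ≈ 0.6103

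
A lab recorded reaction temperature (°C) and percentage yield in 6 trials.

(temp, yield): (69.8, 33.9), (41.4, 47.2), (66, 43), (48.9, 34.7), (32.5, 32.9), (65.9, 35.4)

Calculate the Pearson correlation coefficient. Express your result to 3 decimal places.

-0.056

n = 6, Σx = 324.5, Σy = 227.1, Σx² = 18732.27, Σy² = 8765.71, Σxy = 12257.24
nΣxy − ΣxΣy = 73543.44 − 73693.95 = -150.51
nΣx² − (Σx)² = 112393.62 − 105300.25 = 7093.37; nΣy² − (Σy)² = 52594.26 − 51574.41 = 1019.85
r = -150.51 / √(7093.37 × 1019.85) = -150.51 / 2689.6419 ≈ -0.056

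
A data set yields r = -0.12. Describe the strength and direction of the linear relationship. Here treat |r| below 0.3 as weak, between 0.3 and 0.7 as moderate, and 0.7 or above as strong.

weak negative

r = -0.12 < 0 so the relationship is negative.
|r| = 0.12, which falls in the weak range.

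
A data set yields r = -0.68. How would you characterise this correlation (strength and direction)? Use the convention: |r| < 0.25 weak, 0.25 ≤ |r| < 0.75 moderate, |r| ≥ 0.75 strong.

moderate negative

r = -0.68 < 0 so the relationship is negative.
|r| = 0.68, which falls in the moderate range.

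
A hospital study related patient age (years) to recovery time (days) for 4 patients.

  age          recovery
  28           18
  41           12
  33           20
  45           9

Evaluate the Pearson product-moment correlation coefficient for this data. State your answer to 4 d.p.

n = 4, Σx = 147, Σy = 59, Σx² = 5579, Σy² = 949, Σxy = 2061
nΣxy − ΣxΣy = 8244 − 8673 = -429
nΣx² − (Σx)² = 22316 − 21609 = 707; nΣy² − (Σy)² = 3796 − 3481 = 315
r = -429 / √(707 × 315) = -429 / 471.9163 ≈ -0.9091

-0.9091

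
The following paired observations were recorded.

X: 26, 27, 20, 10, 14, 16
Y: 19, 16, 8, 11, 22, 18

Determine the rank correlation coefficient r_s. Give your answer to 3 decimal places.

Rank X: 5, 6, 4, 1, 2, 3
Rank Y: 5, 3, 1, 2, 6, 4
d = rank(X) − rank(Y): 0, 3, 3, -1, -4, -1; Σd² = 36
ρ = 1 − 6Σd² / [n(n²−1)] = 1 − 6×36 / (6×35) = 1 − 216/210 ≈ -0.029

-0.029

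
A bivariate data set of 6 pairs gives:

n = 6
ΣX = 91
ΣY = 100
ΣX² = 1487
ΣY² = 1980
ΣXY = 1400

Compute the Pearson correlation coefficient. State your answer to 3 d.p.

r = (nΣXY − ΣXΣY) / √[(nΣX² − (ΣX)²)(nΣY² − (ΣY)²)]
Numerator: 6×1400 − 91×100 = -700
Denominator: √[(8922 − 8281)(11880 − 10000)] = √[641 × 1880] = 1097.7614
r = -700 / 1097.7614 ≈ -0.638

-0.638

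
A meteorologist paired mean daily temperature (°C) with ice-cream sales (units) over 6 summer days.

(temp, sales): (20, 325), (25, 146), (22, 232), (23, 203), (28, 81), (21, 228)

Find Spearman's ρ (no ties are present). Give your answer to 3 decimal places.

-0.943

Rank temp: 1, 5, 3, 4, 6, 2
Rank sales: 6, 2, 5, 3, 1, 4
d = rank(temp) − rank(sales): -5, 3, -2, 1, 5, -2; Σd² = 68
ρ = 1 − 6Σd² / [n(n²−1)] = 1 − 6×68 / (6×35) = 1 − 408/210 ≈ -0.943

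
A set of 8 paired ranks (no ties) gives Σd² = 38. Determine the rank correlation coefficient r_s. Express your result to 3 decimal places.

ρ = 1 − 6Σd² / [n(n²−1)] = 1 − 6×38 / (8×63)
  = 1 − 228/504 = 1 − 0.4524 ≈ 0.548

0.548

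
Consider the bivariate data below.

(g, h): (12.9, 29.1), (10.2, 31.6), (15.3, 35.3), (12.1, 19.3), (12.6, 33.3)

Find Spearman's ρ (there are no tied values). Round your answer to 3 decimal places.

0.500

Rank g: 4, 1, 5, 2, 3
Rank h: 2, 3, 5, 1, 4
d = rank(g) − rank(h): 2, -2, 0, 1, -1; Σd² = 10
ρ = 1 − 6Σd² / [n(n²−1)] = 1 − 6×10 / (5×24) = 1 − 60/120 ≈ 0.500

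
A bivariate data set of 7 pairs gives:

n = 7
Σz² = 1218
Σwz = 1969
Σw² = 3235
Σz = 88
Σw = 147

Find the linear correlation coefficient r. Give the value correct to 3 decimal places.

r = (nΣwz − ΣwΣz) / √[(nΣw² − (Σw)²)(nΣz² − (Σz)²)]
Numerator: 7×1969 − 147×88 = 847
Denominator: √[(22645 − 21609)(8526 − 7744)] = √[1036 × 782] = 900.0844
r = 847 / 900.0844 ≈ 0.941

0.941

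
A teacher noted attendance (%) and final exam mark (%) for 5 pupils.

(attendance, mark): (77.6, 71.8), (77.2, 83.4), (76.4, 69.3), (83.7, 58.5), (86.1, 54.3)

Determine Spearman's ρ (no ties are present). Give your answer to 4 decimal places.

-0.7000

Rank attendance: 3, 2, 1, 4, 5
Rank mark: 4, 5, 3, 2, 1
d = rank(attendance) − rank(mark): -1, -3, -2, 2, 4; Σd² = 34
ρ = 1 − 6Σd² / [n(n²−1)] = 1 − 6×34 / (5×24) = 1 − 204/120 ≈ -0.7000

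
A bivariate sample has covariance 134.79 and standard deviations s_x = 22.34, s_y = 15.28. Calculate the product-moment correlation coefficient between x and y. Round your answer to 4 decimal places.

0.3949

r = Cov(x,y) / (s_x · s_y) = 134.79 / (22.34 × 15.28)
  = 134.79 / 341.3552 ≈ 0.3949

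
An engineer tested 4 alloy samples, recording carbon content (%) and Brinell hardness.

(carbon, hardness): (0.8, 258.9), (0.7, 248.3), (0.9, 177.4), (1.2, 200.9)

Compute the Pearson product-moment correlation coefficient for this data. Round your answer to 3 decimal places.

n = 4, Σx = 3.6, Σy = 885.5, Σx² = 3.38, Σy² = 200513.67, Σxy = 781.67
nΣxy − ΣxΣy = 3126.68 − 3187.8 = -61.12
nΣx² − (Σx)² = 13.52 − 12.96 = 0.56; nΣy² − (Σy)² = 802054.68 − 784110.25 = 17944.43
r = -61.12 / √(0.56 × 17944.43) = -61.12 / 100.2441 ≈ -0.610

-0.610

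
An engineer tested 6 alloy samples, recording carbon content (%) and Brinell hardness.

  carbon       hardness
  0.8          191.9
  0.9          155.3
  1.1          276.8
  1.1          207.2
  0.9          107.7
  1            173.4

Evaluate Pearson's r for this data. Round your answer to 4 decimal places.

0.6079

n = 6, Σx = 5.8, Σy = 1112.3, Σx² = 5.68, Σy² = 222160.63, Σxy = 1096.02
nΣxy − ΣxΣy = 6576.12 − 6451.34 = 124.78
nΣx² − (Σx)² = 34.08 − 33.64 = 0.44; nΣy² − (Σy)² = 1332963.78 − 1237211.29 = 95752.49
r = 124.78 / √(0.44 × 95752.49) = 124.78 / 205.2586 ≈ 0.6079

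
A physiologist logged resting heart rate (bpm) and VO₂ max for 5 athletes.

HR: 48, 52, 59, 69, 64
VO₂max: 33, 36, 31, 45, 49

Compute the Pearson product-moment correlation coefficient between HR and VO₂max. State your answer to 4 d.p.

0.7331

n = 5, Σx = 292, Σy = 194, Σx² = 17346, Σy² = 7772, Σxy = 11526
nΣxy − ΣxΣy = 57630 − 56648 = 982
nΣx² − (Σx)² = 86730 − 85264 = 1466; nΣy² − (Σy)² = 38860 − 37636 = 1224
r = 982 / √(1466 × 1224) = 982 / 1339.5462 ≈ 0.7331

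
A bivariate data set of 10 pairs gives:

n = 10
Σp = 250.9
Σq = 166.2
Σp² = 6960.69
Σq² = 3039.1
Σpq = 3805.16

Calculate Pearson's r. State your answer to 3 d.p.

r = (nΣpq − ΣpΣq) / √[(nΣp² − (Σp)²)(nΣq² − (Σq)²)]
Numerator: 10×3805.16 − 250.9×166.2 = -3647.98
Denominator: √[(69606.9 − 62950.81)(30391 − 27622.44)] = √[6656.09 × 2768.56] = 4292.7595
r = -3647.98 / 4292.7595 ≈ -0.850

-0.850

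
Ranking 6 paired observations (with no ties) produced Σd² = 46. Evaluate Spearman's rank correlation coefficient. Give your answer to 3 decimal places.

-0.314

ρ = 1 − 6Σd² / [n(n²−1)] = 1 − 6×46 / (6×35)
  = 1 − 276/210 = 1 − 1.3143 ≈ -0.314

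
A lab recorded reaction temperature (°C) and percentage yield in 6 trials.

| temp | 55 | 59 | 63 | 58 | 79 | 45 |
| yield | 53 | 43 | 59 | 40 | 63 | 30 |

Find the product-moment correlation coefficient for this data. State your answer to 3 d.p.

n = 6, Σx = 359, Σy = 288, Σx² = 22105, Σy² = 14608, Σxy = 17816
nΣxy − ΣxΣy = 106896 − 103392 = 3504
nΣx² − (Σx)² = 132630 − 128881 = 3749; nΣy² − (Σy)² = 87648 − 82944 = 4704
r = 3504 / √(3749 × 4704) = 3504 / 4199.4400 ≈ 0.834

0.834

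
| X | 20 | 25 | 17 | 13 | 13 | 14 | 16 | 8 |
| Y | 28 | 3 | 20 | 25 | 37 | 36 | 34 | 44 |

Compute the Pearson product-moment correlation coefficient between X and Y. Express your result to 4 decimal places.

n = 8, ΣX = 126, ΣY = 227, ΣX² = 2168, ΣY² = 7575, ΣXY = 3181
nΣXY − ΣXΣY = 25448 − 28602 = -3154
nΣX² − (ΣX)² = 17344 − 15876 = 1468; nΣY² − (ΣY)² = 60600 − 51529 = 9071
r = -3154 / √(1468 × 9071) = -3154 / 3649.1407 ≈ -0.8643

-0.8643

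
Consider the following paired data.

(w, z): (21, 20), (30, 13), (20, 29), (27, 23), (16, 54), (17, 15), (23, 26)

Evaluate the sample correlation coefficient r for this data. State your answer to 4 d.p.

n = 7, Σw = 154, Σz = 180, Σw² = 3544, Σz² = 5756, Σwz = 3728
nΣwz − ΣwΣz = 26096 − 27720 = -1624
nΣw² − (Σw)² = 24808 − 23716 = 1092; nΣz² − (Σz)² = 40292 − 32400 = 7892
r = -1624 / √(1092 × 7892) = -1624 / 2935.6539 ≈ -0.5532

-0.5532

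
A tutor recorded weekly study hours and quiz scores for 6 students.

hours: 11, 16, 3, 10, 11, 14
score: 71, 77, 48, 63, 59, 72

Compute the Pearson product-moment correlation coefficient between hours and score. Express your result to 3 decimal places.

0.933

n = 6, Σx = 65, Σy = 390, Σx² = 803, Σy² = 25908, Σxy = 4444
nΣxy − ΣxΣy = 26664 − 25350 = 1314
nΣx² − (Σx)² = 4818 − 4225 = 593; nΣy² − (Σy)² = 155448 − 152100 = 3348
r = 1314 / √(593 × 3348) = 1314 / 1409.0295 ≈ 0.933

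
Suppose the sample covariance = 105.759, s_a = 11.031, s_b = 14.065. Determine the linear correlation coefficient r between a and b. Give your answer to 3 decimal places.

0.682

r = Cov(a,b) / (s_a · s_b) = 105.759 / (11.031 × 14.065)
  = 105.759 / 155.1510 ≈ 0.682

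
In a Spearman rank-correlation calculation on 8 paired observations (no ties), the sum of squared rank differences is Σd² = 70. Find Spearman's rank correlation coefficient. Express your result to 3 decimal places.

0.167

ρ = 1 − 6Σd² / [n(n²−1)] = 1 − 6×70 / (8×63)
  = 1 − 420/504 = 1 − 0.8333 ≈ 0.167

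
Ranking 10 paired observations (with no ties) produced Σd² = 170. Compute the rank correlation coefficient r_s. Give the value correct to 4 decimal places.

ρ = 1 − 6Σd² / [n(n²−1)] = 1 − 6×170 / (10×99)
  = 1 − 1020/990 = 1 − 1.03030 ≈ -0.0303

-0.0303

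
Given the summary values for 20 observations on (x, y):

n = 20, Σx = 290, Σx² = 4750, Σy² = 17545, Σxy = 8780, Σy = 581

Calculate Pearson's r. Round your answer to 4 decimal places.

r = (nΣxy − ΣxΣy) / √[(nΣx² − (Σx)²)(nΣy² − (Σy)²)]
Numerator: 20×8780 − 290×581 = 7110
Denominator: √[(95000 − 84100)(350900 − 337561)] = √[10900 × 13339] = 12057.9891
r = 7110 / 12057.9891 ≈ 0.5897

0.5897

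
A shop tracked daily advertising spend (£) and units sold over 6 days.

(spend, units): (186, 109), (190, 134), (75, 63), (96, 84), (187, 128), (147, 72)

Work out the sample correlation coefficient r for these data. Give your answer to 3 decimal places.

0.855

n = 6, Σx = 881, Σy = 590, Σx² = 142115, Σy² = 62430, Σxy = 93043
nΣxy − ΣxΣy = 558258 − 519790 = 38468
nΣx² − (Σx)² = 852690 − 776161 = 76529; nΣy² − (Σy)² = 374580 − 348100 = 26480
r = 38468 / √(76529 × 26480) = 38468 / 45016.5294 ≈ 0.855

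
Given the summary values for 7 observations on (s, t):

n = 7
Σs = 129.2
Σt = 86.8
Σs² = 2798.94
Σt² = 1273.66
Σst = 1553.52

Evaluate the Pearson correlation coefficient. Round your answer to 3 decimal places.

-0.170

r = (nΣst − ΣsΣt) / √[(nΣs² − (Σs)²)(nΣt² − (Σt)²)]
Numerator: 7×1553.52 − 129.2×86.8 = -339.92
Denominator: √[(19592.58 − 16692.64)(8915.62 − 7534.24)] = √[2899.94 × 1381.38] = 2001.4792
r = -339.92 / 2001.4792 ≈ -0.170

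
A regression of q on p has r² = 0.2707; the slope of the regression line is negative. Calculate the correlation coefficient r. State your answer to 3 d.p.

-0.520

|r| = √0.2707 = 0.520
The association is negative, so r = −0.520.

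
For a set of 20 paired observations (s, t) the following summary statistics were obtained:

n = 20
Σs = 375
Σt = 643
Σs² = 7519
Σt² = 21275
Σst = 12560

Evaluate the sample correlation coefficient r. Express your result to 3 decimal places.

0.929

r = (nΣst − ΣsΣt) / √[(nΣs² − (Σs)²)(nΣt² − (Σt)²)]
Numerator: 20×12560 − 375×643 = 10075
Denominator: √[(150380 − 140625)(425500 − 413449)] = √[9755 × 12051] = 10842.3939
r = 10075 / 10842.3939 ≈ 0.929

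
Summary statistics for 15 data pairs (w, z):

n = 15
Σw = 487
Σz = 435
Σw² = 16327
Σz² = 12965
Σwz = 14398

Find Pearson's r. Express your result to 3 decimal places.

r = (nΣwz − ΣwΣz) / √[(nΣw² − (Σw)²)(nΣz² − (Σz)²)]
Numerator: 15×14398 − 487×435 = 4125
Denominator: √[(244905 − 237169)(194475 − 189225)] = √[7736 × 5250] = 6372.9114
r = 4125 / 6372.9114 ≈ 0.647

0.647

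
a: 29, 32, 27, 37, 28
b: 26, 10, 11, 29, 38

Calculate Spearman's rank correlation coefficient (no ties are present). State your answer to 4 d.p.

Rank a: 3, 4, 1, 5, 2
Rank b: 3, 1, 2, 4, 5
d = rank(a) − rank(b): 0, 3, -1, 1, -3; Σd² = 20
ρ = 1 − 6Σd² / [n(n²−1)] = 1 − 6×20 / (5×24) = 1 − 120/120 ≈ 0.0000

0.0000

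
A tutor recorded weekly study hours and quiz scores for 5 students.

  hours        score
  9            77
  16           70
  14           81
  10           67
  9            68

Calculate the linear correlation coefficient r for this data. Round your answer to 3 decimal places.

0.232

n = 5, Σx = 58, Σy = 363, Σx² = 714, Σy² = 26503, Σxy = 4229
nΣxy − ΣxΣy = 21145 − 21054 = 91
nΣx² − (Σx)² = 3570 − 3364 = 206; nΣy² − (Σy)² = 132515 − 131769 = 746
r = 91 / √(206 × 746) = 91 / 392.0153 ≈ 0.232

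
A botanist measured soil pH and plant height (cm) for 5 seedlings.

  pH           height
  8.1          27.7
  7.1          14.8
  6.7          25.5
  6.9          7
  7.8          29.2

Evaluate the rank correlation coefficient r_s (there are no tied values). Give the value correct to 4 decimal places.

Rank pH: 5, 3, 1, 2, 4
Rank height: 4, 2, 3, 1, 5
d = rank(pH) − rank(height): 1, 1, -2, 1, -1; Σd² = 8
ρ = 1 − 6Σd² / [n(n²−1)] = 1 − 6×8 / (5×24) = 1 − 48/120 ≈ 0.6000

0.6000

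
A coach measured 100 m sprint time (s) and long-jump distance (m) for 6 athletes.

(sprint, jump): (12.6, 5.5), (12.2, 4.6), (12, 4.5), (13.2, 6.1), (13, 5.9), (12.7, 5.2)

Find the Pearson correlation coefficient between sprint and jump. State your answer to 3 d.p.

n = 6, Σx = 75.7, Σy = 31.8, Σx² = 956.13, Σy² = 170.72, Σxy = 402.68
nΣxy − ΣxΣy = 2416.08 − 2407.26 = 8.82
nΣx² − (Σx)² = 5736.78 − 5730.49 = 6.29; nΣy² − (Σy)² = 1024.32 − 1011.24 = 13.08
r = 8.82 / √(6.29 × 13.08) = 8.82 / 9.0705 ≈ 0.972

0.972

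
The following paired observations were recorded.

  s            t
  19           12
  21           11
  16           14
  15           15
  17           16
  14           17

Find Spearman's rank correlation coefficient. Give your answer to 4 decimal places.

Rank s: 5, 6, 3, 2, 4, 1
Rank t: 2, 1, 3, 4, 5, 6
d = rank(s) − rank(t): 3, 5, 0, -2, -1, -5; Σd² = 64
ρ = 1 − 6Σd² / [n(n²−1)] = 1 − 6×64 / (6×35) = 1 − 384/210 ≈ -0.8286

-0.8286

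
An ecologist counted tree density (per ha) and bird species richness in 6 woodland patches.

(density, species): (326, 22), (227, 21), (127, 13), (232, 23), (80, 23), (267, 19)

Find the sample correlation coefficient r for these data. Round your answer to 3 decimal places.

n = 6, Σx = 1259, Σy = 121, Σx² = 305447, Σy² = 2513, Σxy = 25839
nΣxy − ΣxΣy = 155034 − 152339 = 2695
nΣx² − (Σx)² = 1832682 − 1585081 = 247601; nΣy² − (Σy)² = 15078 − 14641 = 437
r = 2695 / √(247601 × 437) = 2695 / 10402.0016 ≈ 0.259

0.259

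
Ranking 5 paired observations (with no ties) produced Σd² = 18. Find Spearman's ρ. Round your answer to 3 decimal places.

0.100

ρ = 1 − 6Σd² / [n(n²−1)] = 1 − 6×18 / (5×24)
  = 1 − 108/120 = 1 − 0.9000 ≈ 0.100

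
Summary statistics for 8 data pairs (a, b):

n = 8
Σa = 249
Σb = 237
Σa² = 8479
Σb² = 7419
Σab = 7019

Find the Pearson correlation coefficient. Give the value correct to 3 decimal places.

-0.664

r = (nΣab − ΣaΣb) / √[(nΣa² − (Σa)²)(nΣb² − (Σb)²)]
Numerator: 8×7019 − 249×237 = -2861
Denominator: √[(67832 − 62001)(59352 − 56169)] = √[5831 × 3183] = 4308.1403
r = -2861 / 4308.1403 ≈ -0.664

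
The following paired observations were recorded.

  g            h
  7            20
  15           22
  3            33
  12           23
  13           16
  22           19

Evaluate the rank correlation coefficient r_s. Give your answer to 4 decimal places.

-0.6000

Rank g: 2, 5, 1, 3, 4, 6
Rank h: 3, 4, 6, 5, 1, 2
d = rank(g) − rank(h): -1, 1, -5, -2, 3, 4; Σd² = 56
ρ = 1 − 6Σd² / [n(n²−1)] = 1 − 6×56 / (6×35) = 1 − 336/210 ≈ -0.6000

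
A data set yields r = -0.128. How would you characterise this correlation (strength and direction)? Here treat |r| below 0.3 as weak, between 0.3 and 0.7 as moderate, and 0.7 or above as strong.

r = -0.128 < 0 so the relationship is negative.
|r| = 0.128, which falls in the weak range.

weak negative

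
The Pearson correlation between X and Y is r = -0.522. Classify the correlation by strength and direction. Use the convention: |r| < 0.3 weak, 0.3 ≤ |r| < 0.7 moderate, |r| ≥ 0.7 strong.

r = -0.522 < 0 so the relationship is negative.
|r| = 0.522, which falls in the moderate range.

moderate negative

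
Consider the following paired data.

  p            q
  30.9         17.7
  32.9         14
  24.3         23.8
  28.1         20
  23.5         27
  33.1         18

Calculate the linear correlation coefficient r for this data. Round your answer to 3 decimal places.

n = 6, Σp = 172.8, Σq = 120.5, Σp² = 5065.18, Σq² = 2528.73, Σpq = 3378.17
nΣpq − ΣpΣq = 20269.02 − 20822.4 = -553.38
nΣp² − (Σp)² = 30391.08 − 29859.84 = 531.24; nΣq² − (Σq)² = 15172.38 − 14520.25 = 652.13
r = -553.38 / √(531.24 × 652.13) = -553.38 / 588.5895 ≈ -0.940

-0.940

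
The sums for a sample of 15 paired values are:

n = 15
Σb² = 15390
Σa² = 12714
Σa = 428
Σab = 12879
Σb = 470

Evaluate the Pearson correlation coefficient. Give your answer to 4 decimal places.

r = (nΣab − ΣaΣb) / √[(nΣa² − (Σa)²)(nΣb² − (Σb)²)]
Numerator: 15×12879 − 428×470 = -7975
Denominator: √[(190710 − 183184)(230850 − 220900)] = √[7526 × 9950] = 8653.5368
r = -7975 / 8653.5368 ≈ -0.9216

-0.9216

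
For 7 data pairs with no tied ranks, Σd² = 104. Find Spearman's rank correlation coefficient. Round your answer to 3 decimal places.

-0.857

ρ = 1 − 6Σd² / [n(n²−1)] = 1 − 6×104 / (7×48)
  = 1 − 624/336 = 1 − 1.8571 ≈ -0.857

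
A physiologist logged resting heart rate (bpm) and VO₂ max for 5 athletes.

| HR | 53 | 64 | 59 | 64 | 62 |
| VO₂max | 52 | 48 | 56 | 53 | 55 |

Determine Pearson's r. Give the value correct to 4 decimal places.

-0.2018

n = 5, Σx = 302, Σy = 264, Σx² = 18326, Σy² = 13978, Σxy = 15934
nΣxy − ΣxΣy = 79670 − 79728 = -58
nΣx² − (Σx)² = 91630 − 91204 = 426; nΣy² − (Σy)² = 69890 − 69696 = 194
r = -58 / √(426 × 194) = -58 / 287.4787 ≈ -0.2018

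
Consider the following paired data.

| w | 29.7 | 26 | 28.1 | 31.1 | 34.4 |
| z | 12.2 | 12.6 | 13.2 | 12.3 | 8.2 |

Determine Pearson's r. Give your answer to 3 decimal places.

-0.844

n = 5, Σw = 149.3, Σz = 58.5, Σw² = 4498.27, Σz² = 700.37, Σwz = 1725.47
nΣwz − ΣwΣz = 8627.35 − 8734.05 = -106.7
nΣw² − (Σw)² = 22491.35 − 22290.49 = 200.86; nΣz² − (Σz)² = 3501.85 − 3422.25 = 79.6
r = -106.7 / √(200.86 × 79.6) = -106.7 / 126.4455 ≈ -0.844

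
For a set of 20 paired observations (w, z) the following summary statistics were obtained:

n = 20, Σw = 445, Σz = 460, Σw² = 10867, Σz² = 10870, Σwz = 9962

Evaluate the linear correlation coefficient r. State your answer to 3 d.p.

-0.516

r = (nΣwz − ΣwΣz) / √[(nΣw² − (Σw)²)(nΣz² − (Σz)²)]
Numerator: 20×9962 − 445×460 = -5460
Denominator: √[(217340 − 198025)(217400 − 211600)] = √[19315 × 5800] = 10584.2808
r = -5460 / 10584.2808 ≈ -0.516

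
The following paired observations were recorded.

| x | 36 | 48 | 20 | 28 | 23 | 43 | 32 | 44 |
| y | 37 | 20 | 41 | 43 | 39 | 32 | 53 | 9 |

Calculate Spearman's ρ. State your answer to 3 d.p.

Rank x: 5, 8, 1, 3, 2, 6, 4, 7
Rank y: 4, 2, 6, 7, 5, 3, 8, 1
d = rank(x) − rank(y): 1, 6, -5, -4, -3, 3, -4, 6; Σd² = 148
ρ = 1 − 6Σd² / [n(n²−1)] = 1 − 6×148 / (8×63) = 1 − 888/504 ≈ -0.762

-0.762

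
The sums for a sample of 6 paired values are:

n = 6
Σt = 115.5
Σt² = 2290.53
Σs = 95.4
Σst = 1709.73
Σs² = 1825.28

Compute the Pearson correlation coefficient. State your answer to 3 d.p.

-0.881

r = (nΣst − ΣsΣt) / √[(nΣs² − (Σs)²)(nΣt² − (Σt)²)]
Numerator: 6×1709.73 − 95.4×115.5 = -760.32
Denominator: √[(10951.68 − 9101.16)(13743.18 − 13340.25)] = √[1850.52 × 402.93] = 863.4987
r = -760.32 / 863.4987 ≈ -0.881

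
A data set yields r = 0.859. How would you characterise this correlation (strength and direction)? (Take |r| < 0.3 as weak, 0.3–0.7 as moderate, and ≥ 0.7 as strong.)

r = 0.859 > 0 so the relationship is positive.
|r| = 0.859, which falls in the strong range.

strong positive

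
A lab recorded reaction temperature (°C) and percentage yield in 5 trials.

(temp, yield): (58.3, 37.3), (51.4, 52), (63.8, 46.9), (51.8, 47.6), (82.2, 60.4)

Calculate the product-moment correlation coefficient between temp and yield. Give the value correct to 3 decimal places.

0.593

n = 5, Σx = 307.5, Σy = 244.2, Σx² = 19551.37, Σy² = 12208.82, Σxy = 15270.17
nΣxy − ΣxΣy = 76350.85 − 75091.5 = 1259.35
nΣx² − (Σx)² = 97756.85 − 94556.25 = 3200.6; nΣy² − (Σy)² = 61044.1 − 59633.64 = 1410.46
r = 1259.35 / √(3200.6 × 1410.46) = 1259.35 / 2124.6925 ≈ 0.593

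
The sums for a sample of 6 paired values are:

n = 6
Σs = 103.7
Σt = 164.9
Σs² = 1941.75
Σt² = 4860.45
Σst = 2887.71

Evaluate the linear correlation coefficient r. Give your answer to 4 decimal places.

0.1701

r = (nΣst − ΣsΣt) / √[(nΣs² − (Σs)²)(nΣt² − (Σt)²)]
Numerator: 6×2887.71 − 103.7×164.9 = 226.13
Denominator: √[(11650.5 − 10753.69)(29162.7 − 27192.01)] = √[896.81 × 1970.69] = 1329.4113
r = 226.13 / 1329.4113 ≈ 0.1701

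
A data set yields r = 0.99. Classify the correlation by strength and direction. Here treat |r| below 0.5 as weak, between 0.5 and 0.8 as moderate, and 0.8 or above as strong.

r = 0.99 > 0 so the relationship is positive.
|r| = 0.99, which falls in the strong range.

strong positive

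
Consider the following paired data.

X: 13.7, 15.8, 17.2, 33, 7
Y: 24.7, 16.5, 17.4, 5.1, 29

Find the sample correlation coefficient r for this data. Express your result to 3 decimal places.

-0.964

n = 5, ΣX = 86.7, ΣY = 92.7, ΣX² = 1871.17, ΣY² = 2052.11, ΣXY = 1269.67
nΣXY − ΣXΣY = 6348.35 − 8037.09 = -1688.74
nΣX² − (ΣX)² = 9355.85 − 7516.89 = 1838.96; nΣY² − (ΣY)² = 10260.55 − 8593.29 = 1667.26
r = -1688.74 / √(1838.96 × 1667.26) = -1688.74 / 1751.0067 ≈ -0.964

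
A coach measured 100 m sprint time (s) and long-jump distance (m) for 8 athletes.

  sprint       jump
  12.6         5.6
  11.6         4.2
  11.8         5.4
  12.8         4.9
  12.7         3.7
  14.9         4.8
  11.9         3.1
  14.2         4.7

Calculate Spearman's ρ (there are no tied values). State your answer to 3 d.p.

Rank sprint: 4, 1, 2, 6, 5, 8, 3, 7
Rank jump: 8, 3, 7, 6, 2, 5, 1, 4
d = rank(sprint) − rank(jump): -4, -2, -5, 0, 3, 3, 2, 3; Σd² = 76
ρ = 1 − 6Σd² / [n(n²−1)] = 1 − 6×76 / (8×63) = 1 − 456/504 ≈ 0.095

0.095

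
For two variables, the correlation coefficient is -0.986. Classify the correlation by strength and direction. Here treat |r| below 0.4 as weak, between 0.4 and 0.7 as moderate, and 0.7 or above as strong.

strong negative

r = -0.986 < 0 so the relationship is negative.
|r| = 0.986, which falls in the strong range.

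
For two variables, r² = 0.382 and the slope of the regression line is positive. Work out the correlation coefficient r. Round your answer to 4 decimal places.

0.6181

|r| = √0.382 = 0.6181
The association is positive, so r = 0.6181.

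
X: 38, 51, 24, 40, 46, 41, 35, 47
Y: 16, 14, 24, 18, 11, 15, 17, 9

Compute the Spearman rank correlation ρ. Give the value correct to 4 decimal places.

Rank X: 3, 8, 1, 4, 6, 5, 2, 7
Rank Y: 5, 3, 8, 7, 2, 4, 6, 1
d = rank(X) − rank(Y): -2, 5, -7, -3, 4, 1, -4, 6; Σd² = 156
ρ = 1 − 6Σd² / [n(n²−1)] = 1 − 6×156 / (8×63) = 1 − 936/504 ≈ -0.8571

-0.8571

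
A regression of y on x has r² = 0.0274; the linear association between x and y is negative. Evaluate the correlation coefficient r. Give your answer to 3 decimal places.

|r| = √0.0274 = 0.166
The association is negative, so r = −0.166.

-0.166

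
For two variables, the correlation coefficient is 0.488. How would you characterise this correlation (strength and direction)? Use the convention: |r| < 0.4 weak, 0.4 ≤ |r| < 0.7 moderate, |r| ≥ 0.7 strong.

r = 0.488 > 0 so the relationship is positive.
|r| = 0.488, which falls in the moderate range.

moderate positive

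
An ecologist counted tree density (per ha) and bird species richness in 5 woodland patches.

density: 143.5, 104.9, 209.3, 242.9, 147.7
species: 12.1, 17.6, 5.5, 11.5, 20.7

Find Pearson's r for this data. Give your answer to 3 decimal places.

n = 5, Σx = 848.3, Σy = 67.4, Σx² = 156218.45, Σy² = 1047.16, Σxy = 10584.48
nΣxy − ΣxΣy = 52922.4 − 57175.42 = -4253.02
nΣx² − (Σx)² = 781092.25 − 719612.89 = 61479.36; nΣy² − (Σy)² = 5235.8 − 4542.76 = 693.04
r = -4253.02 / √(61479.36 × 693.04) = -4253.02 / 6527.4540 ≈ -0.652

-0.652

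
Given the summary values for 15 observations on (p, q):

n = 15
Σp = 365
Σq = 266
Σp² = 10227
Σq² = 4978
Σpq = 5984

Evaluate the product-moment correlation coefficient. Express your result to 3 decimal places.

-0.825

r = (nΣpq − ΣpΣq) / √[(nΣp² − (Σp)²)(nΣq² − (Σq)²)]
Numerator: 15×5984 − 365×266 = -7330
Denominator: √[(153405 − 133225)(74670 − 70756)] = √[20180 × 3914] = 8887.3236
r = -7330 / 8887.3236 ≈ -0.825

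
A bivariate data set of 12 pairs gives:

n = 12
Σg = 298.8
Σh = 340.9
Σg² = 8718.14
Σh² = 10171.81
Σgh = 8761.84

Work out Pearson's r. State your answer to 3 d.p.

0.346

r = (nΣgh − ΣgΣh) / √[(nΣg² − (Σg)²)(nΣh² − (Σh)²)]
Numerator: 12×8761.84 − 298.8×340.9 = 3281.16
Denominator: √[(104617.68 − 89281.44)(122061.72 − 116212.81)] = √[15336.24 × 5848.91] = 9471.0236
r = 3281.16 / 9471.0236 ≈ 0.346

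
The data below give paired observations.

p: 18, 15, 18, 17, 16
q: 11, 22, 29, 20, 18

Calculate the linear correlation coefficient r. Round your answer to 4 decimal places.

-0.0588

n = 5, Σp = 84, Σq = 100, Σp² = 1418, Σq² = 2170, Σpq = 1678
nΣpq − ΣpΣq = 8390 − 8400 = -10
nΣp² − (Σp)² = 7090 − 7056 = 34; nΣq² − (Σq)² = 10850 − 10000 = 850
r = -10 / √(34 × 850) = -10 / 170.0000 ≈ -0.0588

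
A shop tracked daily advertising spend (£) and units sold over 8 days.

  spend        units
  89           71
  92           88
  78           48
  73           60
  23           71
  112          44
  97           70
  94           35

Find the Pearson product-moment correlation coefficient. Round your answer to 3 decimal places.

-0.268

n = 8, Σx = 658, Σy = 487, Σx² = 59116, Σy² = 31791, Σxy = 39180
nΣxy − ΣxΣy = 313440 − 320446 = -7006
nΣx² − (Σx)² = 472928 − 432964 = 39964; nΣy² − (Σy)² = 254328 − 237169 = 17159
r = -7006 / √(39964 × 17159) = -7006 / 26186.6813 ≈ -0.268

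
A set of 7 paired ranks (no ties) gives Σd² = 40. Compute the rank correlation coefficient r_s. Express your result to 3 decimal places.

ρ = 1 − 6Σd² / [n(n²−1)] = 1 − 6×40 / (7×48)
  = 1 − 240/336 = 1 − 0.7143 ≈ 0.286

0.286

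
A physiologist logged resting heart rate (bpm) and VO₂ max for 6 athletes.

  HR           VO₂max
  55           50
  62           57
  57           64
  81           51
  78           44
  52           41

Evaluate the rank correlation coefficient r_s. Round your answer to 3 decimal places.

Rank HR: 2, 4, 3, 6, 5, 1
Rank VO₂max: 3, 5, 6, 4, 2, 1
d = rank(HR) − rank(VO₂max): -1, -1, -3, 2, 3, 0; Σd² = 24
ρ = 1 − 6Σd² / [n(n²−1)] = 1 − 6×24 / (6×35) = 1 − 144/210 ≈ 0.314

0.314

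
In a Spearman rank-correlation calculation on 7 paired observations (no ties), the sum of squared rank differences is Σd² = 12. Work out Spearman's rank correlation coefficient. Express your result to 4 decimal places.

0.7857

ρ = 1 − 6Σd² / [n(n²−1)] = 1 − 6×12 / (7×48)
  = 1 − 72/336 = 1 − 0.21429 ≈ 0.7857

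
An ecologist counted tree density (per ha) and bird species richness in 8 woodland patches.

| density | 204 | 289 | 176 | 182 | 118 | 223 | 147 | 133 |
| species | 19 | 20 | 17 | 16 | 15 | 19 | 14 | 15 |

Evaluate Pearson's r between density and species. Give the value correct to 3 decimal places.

n = 8, Σx = 1472, Σy = 135, Σx² = 292188, Σy² = 2313, Σxy = 25620
nΣxy − ΣxΣy = 204960 − 198720 = 6240
nΣx² − (Σx)² = 2337504 − 2166784 = 170720; nΣy² − (Σy)² = 18504 − 18225 = 279
r = 6240 / √(170720 × 279) = 6240 / 6901.5129 ≈ 0.904

0.904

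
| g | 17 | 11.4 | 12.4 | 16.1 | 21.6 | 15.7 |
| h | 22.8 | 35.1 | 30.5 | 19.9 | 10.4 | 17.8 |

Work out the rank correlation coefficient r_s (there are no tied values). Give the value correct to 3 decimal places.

-0.771

Rank g: 5, 1, 2, 4, 6, 3
Rank h: 4, 6, 5, 3, 1, 2
d = rank(g) − rank(h): 1, -5, -3, 1, 5, 1; Σd² = 62
ρ = 1 − 6Σd² / [n(n²−1)] = 1 − 6×62 / (6×35) = 1 − 372/210 ≈ -0.771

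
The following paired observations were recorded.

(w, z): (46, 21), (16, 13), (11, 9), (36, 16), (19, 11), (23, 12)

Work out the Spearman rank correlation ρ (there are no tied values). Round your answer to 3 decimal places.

Rank w: 6, 2, 1, 5, 3, 4
Rank z: 6, 4, 1, 5, 2, 3
d = rank(w) − rank(z): 0, -2, 0, 0, 1, 1; Σd² = 6
ρ = 1 − 6Σd² / [n(n²−1)] = 1 − 6×6 / (6×35) = 1 − 36/210 ≈ 0.829

0.829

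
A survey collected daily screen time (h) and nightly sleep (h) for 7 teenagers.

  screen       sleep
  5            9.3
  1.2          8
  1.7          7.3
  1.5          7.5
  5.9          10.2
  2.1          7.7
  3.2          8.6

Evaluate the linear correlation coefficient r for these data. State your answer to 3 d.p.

n = 7, Σx = 20.6, Σy = 58.6, Σx² = 81.04, Σy² = 497.32, Σxy = 183.63
nΣxy − ΣxΣy = 1285.41 − 1207.16 = 78.25
nΣx² − (Σx)² = 567.28 − 424.36 = 142.92; nΣy² − (Σy)² = 3481.24 − 3433.96 = 47.28
r = 78.25 / √(142.92 × 47.28) = 78.25 / 82.2025 ≈ 0.952

0.952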